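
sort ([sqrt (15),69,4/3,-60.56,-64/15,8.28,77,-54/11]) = [-60.56,-54/11,-64/15,4/3,sqrt (15),8.28,69,77]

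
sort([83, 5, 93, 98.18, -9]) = [-9, 5, 83, 93, 98.18]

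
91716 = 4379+87337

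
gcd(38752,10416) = 112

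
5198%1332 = 1202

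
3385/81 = 41 + 64/81 ≈ 41.79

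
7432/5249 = 1 + 2183/5249 ≈ 1.42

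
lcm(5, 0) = 0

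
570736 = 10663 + 560073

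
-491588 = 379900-871488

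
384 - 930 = -546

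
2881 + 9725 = 12606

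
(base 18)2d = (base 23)23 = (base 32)1h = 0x31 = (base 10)49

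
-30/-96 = 5/16≈0.313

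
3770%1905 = 1865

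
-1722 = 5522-7244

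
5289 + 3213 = 8502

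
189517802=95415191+94102611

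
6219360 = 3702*1680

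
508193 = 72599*7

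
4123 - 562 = 3561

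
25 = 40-15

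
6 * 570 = 3420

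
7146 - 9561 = -2415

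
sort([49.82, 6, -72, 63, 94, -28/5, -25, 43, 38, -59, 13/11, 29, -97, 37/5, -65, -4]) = [-97, -72, -65, -59, -25, -28/5, -4, 13/11, 6, 37/5, 29, 38, 43, 49.82, 63, 94]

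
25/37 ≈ 0.676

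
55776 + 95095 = 150871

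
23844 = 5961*4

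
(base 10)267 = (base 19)e1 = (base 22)c3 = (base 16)10b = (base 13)177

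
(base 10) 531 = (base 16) 213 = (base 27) ji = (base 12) 383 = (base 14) 29d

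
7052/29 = 243+5/29 ≈ 243.17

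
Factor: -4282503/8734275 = -1*3^ (-1)*5^ (-2)*11^ (-1)*3529^ (-1)*1427501^1 = -1427501/2911425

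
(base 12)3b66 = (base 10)6846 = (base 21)fb0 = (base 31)73q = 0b1101010111110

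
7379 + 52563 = 59942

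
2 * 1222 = 2444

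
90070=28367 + 61703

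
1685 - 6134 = -4449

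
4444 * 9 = 39996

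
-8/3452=-2/863 ≈ -0.00232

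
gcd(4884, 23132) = 4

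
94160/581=162+38/581 ≈ 162.07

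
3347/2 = 1673+1/2 = 1673.50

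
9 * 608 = 5472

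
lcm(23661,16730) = 1656270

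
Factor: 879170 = 2^1 * 5^1 * 87917^1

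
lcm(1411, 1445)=119935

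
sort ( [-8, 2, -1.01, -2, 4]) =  [-8, -2, -1.01, 2, 4]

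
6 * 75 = 450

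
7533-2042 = 5491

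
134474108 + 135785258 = 270259366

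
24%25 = 24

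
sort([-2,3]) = [-2,3]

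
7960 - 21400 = -13440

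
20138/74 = 10069/37 ≈ 272.14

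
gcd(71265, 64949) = 1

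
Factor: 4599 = 3^2*7^1*73^1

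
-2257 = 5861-8118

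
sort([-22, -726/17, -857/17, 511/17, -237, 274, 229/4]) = [-237, -857/17, -726/17, -22, 511/17, 229/4, 274]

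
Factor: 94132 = 2^2*101^1*233^1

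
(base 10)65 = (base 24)2h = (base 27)2b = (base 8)101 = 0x41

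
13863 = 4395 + 9468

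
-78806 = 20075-98881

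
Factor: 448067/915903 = 3^(-2) * 149^(-1) * 683^(-1) * 448067^1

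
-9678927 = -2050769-7628158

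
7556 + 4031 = 11587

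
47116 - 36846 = 10270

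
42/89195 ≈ 0.000471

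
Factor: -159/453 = -1*53^1*151^(-1) = -53/151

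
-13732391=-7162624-6569767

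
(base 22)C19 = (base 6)43011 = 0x16CF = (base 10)5839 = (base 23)B0K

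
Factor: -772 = -1*2^2*193^1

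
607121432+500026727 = 1107148159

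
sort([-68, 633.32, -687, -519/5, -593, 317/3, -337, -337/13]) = [-687, -593, -337, -519/5, -68, -337/13, 317/3, 633.32]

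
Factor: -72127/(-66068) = 2^(-2)*11^1*79^1*199^(-1) = 869/796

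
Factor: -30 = -1*2^1*3^1*5^1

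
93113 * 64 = 5959232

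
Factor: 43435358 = 2^1*21717679^1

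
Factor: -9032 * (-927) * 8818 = 2^4 * 3^2 * 103^1 * 1129^1 * 4409^1 = 73830151152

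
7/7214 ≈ 0.000970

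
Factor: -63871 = -1 * 23^1 * 2777^1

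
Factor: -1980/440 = -1*2^(-1)*3^2 = -9/2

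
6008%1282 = 880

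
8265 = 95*87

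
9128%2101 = 724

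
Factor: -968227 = -1 * 13^1 * 71^1 * 1049^1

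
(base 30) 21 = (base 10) 61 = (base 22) 2h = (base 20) 31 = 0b111101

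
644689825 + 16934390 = 661624215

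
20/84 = 5/21 ≈ 0.238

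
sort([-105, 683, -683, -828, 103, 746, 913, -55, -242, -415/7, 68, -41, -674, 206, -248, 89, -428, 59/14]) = [-828, -683, -674, -428, -248, -242, -105, -415/7, -55, -41, 59/14, 68, 89, 103, 206, 683, 746, 913]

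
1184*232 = 274688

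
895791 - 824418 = 71373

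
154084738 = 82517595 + 71567143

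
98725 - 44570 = 54155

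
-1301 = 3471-4772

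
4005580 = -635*(-6308) 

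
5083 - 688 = 4395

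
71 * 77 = 5467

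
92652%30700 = 552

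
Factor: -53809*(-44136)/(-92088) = -1*7^1*613^1*1279^(-1)*7687^1 = -32984917/1279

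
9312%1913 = 1660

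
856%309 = 238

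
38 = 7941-7903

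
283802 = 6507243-6223441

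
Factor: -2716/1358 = -1 * 2^1 = -2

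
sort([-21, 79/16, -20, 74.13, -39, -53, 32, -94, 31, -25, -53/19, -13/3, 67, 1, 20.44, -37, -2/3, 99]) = [-94, -53, -39, -37, -25, -21, -20, -13/3, -53/19, -2/3, 1, 79/16, 20.44, 31, 32, 67, 74.13, 99]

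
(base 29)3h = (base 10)104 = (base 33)35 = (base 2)1101000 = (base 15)6e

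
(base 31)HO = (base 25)M1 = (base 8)1047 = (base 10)551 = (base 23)10M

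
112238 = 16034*7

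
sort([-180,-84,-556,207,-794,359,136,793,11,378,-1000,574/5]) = [-1000,-794,-556,-180,-84,11,574/5,136,207,359,378,793]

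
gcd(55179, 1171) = 1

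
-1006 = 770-1776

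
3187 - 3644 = -457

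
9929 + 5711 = 15640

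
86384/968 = 10798/121 ≈ 89.24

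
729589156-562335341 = 167253815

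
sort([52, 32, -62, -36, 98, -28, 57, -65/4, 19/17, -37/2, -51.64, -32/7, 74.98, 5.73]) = [-62, -51.64, -36, -28, -37/2, -65/4, -32/7, 19/17, 5.73, 32, 52, 57, 74.98, 98]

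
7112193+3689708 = 10801901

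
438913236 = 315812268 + 123100968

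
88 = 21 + 67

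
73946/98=36973/49≈754.55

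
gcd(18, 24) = 6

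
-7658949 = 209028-7867977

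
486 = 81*6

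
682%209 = 55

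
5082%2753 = 2329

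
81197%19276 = 4093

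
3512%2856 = 656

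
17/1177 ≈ 0.0144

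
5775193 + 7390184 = 13165377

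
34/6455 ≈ 0.00527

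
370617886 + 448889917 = 819507803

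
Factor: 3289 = 11^1*13^1*23^1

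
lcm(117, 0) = 0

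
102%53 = 49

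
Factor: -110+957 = 7^1*11^2 = 847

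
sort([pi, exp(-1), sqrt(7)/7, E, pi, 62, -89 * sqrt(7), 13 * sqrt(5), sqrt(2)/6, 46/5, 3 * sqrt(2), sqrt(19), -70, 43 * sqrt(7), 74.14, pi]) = [-89 * sqrt(7), -70, sqrt(2)/6, exp(-1), sqrt(7)/7, E, pi, pi, pi, 3 * sqrt(2), sqrt(19), 46/5, 13 * sqrt(5), 62, 74.14, 43 * sqrt(7)]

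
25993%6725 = 5818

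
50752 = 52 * 976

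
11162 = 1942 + 9220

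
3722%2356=1366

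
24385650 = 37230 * 655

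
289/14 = 20 + 9/14 ≈ 20.64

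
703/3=234 + 1/3 ≈ 234.33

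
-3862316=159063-4021379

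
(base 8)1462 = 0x332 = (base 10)818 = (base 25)17i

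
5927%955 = 197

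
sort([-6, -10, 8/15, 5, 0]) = [-10, -6, 0, 8/15, 5]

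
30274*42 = 1271508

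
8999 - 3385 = 5614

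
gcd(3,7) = 1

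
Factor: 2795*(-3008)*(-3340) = 2^8*5^2*13^1*43^1*47^1*167^1 = 28080582400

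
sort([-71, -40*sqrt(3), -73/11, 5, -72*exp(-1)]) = [-71, -40*sqrt(3), -72*exp(-1), -73/11, 5]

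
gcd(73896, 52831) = 1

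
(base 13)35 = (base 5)134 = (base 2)101100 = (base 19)26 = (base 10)44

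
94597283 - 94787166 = -189883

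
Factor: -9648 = -1 * 2^4 * 3^2 * 67^1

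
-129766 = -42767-86999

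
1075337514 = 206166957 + 869170557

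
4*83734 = 334936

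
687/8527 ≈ 0.0806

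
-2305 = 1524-3829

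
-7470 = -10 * 747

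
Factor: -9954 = -1*2^1*3^2*7^1*79^1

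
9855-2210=7645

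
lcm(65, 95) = 1235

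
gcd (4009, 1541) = 1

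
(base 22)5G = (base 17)77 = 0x7E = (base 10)126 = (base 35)3L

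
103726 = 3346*31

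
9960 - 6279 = 3681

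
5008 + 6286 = 11294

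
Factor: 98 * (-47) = -1 * 2^1 * 7^2 * 47^1 = -4606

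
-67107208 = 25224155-92331363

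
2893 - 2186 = 707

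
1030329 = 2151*479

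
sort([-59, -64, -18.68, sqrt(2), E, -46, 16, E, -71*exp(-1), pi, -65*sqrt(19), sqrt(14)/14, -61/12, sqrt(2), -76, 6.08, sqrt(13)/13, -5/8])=[-65*sqrt(19), -76, -64, -59, -46, -71*exp(-1), -18.68, -61/12, -5/8, sqrt(14)/14, sqrt(13)/13, sqrt(2), sqrt(2), E, E, pi, 6.08, 16]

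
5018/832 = 193/32 ≈ 6.03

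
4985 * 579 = 2886315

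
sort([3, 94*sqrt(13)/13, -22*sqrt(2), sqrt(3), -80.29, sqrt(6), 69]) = [-80.29, -22*sqrt(2), sqrt(3), sqrt(6), 3, 94*sqrt(13)/13, 69]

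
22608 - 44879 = -22271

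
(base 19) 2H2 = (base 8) 2027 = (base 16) 417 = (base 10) 1047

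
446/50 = 8 + 23/25 = 8.92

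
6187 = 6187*1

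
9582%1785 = 657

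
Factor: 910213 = 910213^1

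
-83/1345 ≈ -0.0617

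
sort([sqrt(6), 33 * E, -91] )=[-91, sqrt(6), 33 * E] 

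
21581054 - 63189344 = -41608290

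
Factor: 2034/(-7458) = -1*3^1*11^(-1) = -3/11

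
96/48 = 2 = 2.00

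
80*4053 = 324240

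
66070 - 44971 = 21099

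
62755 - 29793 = 32962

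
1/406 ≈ 0.00246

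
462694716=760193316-297498600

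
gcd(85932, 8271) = 9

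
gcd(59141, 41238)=1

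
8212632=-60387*(-136)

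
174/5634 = 29/939 ≈ 0.0309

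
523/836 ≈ 0.626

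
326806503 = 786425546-459619043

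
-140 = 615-755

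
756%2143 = 756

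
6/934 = 3/467 ≈ 0.00642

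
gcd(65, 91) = 13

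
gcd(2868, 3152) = 4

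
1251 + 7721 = 8972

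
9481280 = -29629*(-320)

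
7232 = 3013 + 4219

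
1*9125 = 9125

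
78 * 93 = 7254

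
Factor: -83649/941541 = -1*283^(-1)*1109^(-1)*27883^1 = -27883/313847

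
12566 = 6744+5822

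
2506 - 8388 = -5882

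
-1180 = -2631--1451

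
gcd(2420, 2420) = 2420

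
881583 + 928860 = 1810443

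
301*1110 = 334110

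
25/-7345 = -5/1469 ≈ -0.00340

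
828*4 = 3312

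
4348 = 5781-1433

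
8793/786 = 11 + 49/262 ≈ 11.19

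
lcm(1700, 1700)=1700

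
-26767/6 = -4461 - 1/6 ≈ -4461.17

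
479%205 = 69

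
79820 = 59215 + 20605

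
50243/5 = 10048 + 3/5 = 10048.60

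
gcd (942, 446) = 2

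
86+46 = 132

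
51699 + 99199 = 150898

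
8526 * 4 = 34104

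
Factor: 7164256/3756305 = 2^5 * 5^(-1) * 7^(-1) * 11^1 * 20353^1 * 107323^(-1)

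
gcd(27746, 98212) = 2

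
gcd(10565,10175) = 5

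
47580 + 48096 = 95676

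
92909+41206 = 134115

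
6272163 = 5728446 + 543717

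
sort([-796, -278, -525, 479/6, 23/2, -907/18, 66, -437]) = [-796, -525, -437, -278, -907/18, 23/2, 66, 479/6]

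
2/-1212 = -1/606 ≈ -0.00165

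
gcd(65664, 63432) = 72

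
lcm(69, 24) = 552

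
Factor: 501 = 3^1*167^1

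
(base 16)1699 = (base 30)6cp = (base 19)g09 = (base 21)d2a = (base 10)5785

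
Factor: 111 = 3^1*37^1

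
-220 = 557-777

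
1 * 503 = 503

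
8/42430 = 4/21215≈0.000189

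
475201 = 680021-204820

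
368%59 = 14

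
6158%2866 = 426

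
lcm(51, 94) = 4794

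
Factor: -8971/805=-1*5^(-1)*7^(-1)*23^(-1)*8971^1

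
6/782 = 3/391 ≈ 0.00767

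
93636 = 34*2754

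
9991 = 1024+8967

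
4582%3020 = 1562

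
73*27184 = 1984432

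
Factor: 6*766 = 2^2*3^1*383^1 = 4596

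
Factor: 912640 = 2^8 * 5^1 * 23^1 * 31^1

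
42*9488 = 398496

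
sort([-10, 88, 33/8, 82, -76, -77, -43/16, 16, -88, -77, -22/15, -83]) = [-88, -83, -77, -77, -76, -10, -43/16, -22/15, 33/8, 16, 82, 88]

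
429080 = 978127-549047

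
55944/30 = 9324/5 = 1864.80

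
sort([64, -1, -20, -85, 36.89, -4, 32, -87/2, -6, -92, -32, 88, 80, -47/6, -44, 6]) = [-92, -85, -44, -87/2, -32, -20, -47/6, -6, -4, -1, 6, 32, 36.89, 64, 80, 88]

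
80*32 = 2560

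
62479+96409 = 158888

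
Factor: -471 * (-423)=3^3 * 47^1 * 157^1=199233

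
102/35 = 2 + 32/35 ≈ 2.91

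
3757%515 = 152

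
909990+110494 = 1020484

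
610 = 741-131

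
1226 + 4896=6122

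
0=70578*0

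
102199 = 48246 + 53953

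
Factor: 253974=2^1*3^1*7^1*6047^1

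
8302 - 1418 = 6884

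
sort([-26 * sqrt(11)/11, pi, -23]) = [-23, -26 * sqrt(11)/11, pi]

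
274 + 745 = 1019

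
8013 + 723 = 8736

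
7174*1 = 7174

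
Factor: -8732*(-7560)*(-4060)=-1*2^7*3^3*5^2*7^2*29^1*37^1*59^1=-268016515200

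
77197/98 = 787 + 71/98 ≈ 787.72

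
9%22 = 9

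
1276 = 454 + 822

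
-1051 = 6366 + -7417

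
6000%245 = 120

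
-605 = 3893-4498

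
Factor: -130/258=-1 * 3^(-1) * 5^1 * 13^1 * 43^(-1)=-65/129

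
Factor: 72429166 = 2^1 * 3257^1 * 11119^1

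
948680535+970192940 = 1918873475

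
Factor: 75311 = 127^1*593^1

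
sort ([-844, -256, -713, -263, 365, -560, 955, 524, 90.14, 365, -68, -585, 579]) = [-844, -713, -585, -560, -263, -256, -68, 90.14, 365, 365, 524, 579, 955]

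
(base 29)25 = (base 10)63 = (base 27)29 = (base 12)53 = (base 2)111111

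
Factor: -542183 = -1 * 542183^1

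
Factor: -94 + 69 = -1 * 5^2 = -25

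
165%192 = 165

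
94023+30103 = 124126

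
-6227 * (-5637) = 35101599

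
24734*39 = 964626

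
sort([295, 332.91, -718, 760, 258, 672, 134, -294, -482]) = [-718, -482, -294, 134, 258, 295, 332.91, 672, 760]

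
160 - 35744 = -35584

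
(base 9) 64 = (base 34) 1o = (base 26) 26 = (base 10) 58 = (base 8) 72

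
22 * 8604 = 189288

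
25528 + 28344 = 53872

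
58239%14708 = 14115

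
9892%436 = 300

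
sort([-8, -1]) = [-8, -1]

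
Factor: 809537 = 643^1*1259^1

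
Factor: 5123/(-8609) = -1*47^1*109^1*8609^(-1) 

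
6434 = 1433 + 5001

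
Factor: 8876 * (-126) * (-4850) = 2^4 * 3^2 * 5^2 * 7^2 * 97^1 * 317^1 = 5424123600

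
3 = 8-5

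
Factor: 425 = 5^2 * 17^1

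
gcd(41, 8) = 1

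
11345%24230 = 11345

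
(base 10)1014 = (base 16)3f6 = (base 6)4410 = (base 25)1fe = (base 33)uo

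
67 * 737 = 49379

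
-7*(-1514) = 10598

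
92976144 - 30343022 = 62633122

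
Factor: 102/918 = 3^(-2) = 1/9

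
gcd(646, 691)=1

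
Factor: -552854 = -1*2^1*31^1*37^1*241^1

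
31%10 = 1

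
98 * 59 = 5782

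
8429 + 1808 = 10237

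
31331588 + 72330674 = 103662262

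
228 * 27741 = 6324948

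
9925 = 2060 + 7865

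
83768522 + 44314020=128082542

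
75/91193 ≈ 0.000822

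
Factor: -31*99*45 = -1*3^4*5^1*11^1*31^1 = -138105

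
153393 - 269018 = -115625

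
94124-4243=89881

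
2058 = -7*(-294)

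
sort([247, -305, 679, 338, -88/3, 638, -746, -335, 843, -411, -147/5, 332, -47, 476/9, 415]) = [-746, -411, -335, -305, -47, -147/5, -88/3, 476/9, 247, 332, 338, 415, 638, 679, 843]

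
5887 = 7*841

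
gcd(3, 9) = 3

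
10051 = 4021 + 6030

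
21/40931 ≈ 0.000513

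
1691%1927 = 1691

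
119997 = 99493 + 20504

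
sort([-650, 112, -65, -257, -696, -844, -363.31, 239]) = [-844, -696, -650, -363.31, -257, -65, 112, 239]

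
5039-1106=3933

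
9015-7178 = 1837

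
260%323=260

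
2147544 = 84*25566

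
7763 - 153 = 7610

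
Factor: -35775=-1 * 3^3 * 5^2 * 53^1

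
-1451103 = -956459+-494644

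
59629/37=1611+22/37 ≈ 1611.59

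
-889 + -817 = -1706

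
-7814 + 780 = -7034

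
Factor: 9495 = 3^2*5^1*211^1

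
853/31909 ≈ 0.0267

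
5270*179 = 943330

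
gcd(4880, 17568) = 976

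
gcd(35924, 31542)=14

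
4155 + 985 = 5140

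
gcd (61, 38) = 1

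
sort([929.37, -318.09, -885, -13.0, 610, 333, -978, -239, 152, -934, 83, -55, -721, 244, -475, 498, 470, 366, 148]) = [-978, -934, -885, -721, -475, -318.09, -239, -55, -13.0, 83, 148, 152, 244, 333, 366, 470, 498, 610, 929.37]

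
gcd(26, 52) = 26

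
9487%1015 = 352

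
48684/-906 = -8114/151 ≈ -53.74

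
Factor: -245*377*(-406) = 2^1*5^1*7^3*13^1*29^2 = 37500190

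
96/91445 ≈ 0.00105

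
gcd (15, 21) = 3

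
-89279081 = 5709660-94988741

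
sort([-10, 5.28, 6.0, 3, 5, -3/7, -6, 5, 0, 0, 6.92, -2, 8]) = [-10, -6, -2, -3/7, 0, 0, 3, 5, 5, 5.28, 6.0, 6.92, 8]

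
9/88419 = 3/29473 ≈ 0.000102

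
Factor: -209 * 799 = -1 * 11^1 * 17^1 * 19^1 * 47^1 = -166991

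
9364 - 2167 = 7197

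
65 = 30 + 35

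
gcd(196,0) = 196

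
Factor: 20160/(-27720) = -1*2^3*11^(-1) = -8/11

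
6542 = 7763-1221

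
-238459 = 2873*(-83)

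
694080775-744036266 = -49955491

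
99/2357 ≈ 0.0420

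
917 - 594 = 323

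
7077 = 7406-329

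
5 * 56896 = 284480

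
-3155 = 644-3799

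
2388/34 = 70 + 4/17 ≈ 70.24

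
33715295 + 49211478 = 82926773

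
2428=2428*1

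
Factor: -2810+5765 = 3^1*5^1*197^1 = 2955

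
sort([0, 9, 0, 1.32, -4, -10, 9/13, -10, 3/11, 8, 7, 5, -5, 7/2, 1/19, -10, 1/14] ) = [-10, -10, -10, -5, -4, 0, 0, 1/19, 1/14, 3/11, 9/13, 1.32, 7/2, 5, 7, 8, 9] 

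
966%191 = 11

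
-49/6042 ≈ -0.00811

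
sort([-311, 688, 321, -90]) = [-311, -90, 321, 688]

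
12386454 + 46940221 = 59326675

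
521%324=197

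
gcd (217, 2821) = 217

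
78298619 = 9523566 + 68775053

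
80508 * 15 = 1207620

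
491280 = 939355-448075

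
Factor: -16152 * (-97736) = 2^6 * 3^1 * 19^1 * 643^1 * 673^1 = 1578631872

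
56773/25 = 2270 + 23/25 = 2270.92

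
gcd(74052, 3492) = 36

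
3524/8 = 440 + 1/2 = 440.50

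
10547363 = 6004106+4543257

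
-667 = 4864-5531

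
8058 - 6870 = 1188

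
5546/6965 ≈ 0.796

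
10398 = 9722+676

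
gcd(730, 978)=2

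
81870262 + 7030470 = 88900732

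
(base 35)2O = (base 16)5E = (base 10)94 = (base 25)3J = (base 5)334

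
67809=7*9687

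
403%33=7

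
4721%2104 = 513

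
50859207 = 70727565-19868358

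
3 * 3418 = 10254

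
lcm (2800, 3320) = 232400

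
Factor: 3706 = 2^1 * 17^1 * 109^1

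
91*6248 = 568568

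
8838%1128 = 942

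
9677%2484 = 2225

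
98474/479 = 205 + 279/479 ≈ 205.58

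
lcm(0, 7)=0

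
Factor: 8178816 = 2^7*3^1*19^2*59^1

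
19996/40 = 499+9/10 = 499.90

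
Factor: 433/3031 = 7^(-1) = 1/7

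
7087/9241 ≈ 0.767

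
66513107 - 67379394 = -866287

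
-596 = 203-799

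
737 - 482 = 255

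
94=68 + 26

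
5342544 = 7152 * 747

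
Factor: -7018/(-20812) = 2^(-1)*29^1*43^(-1) = 29/86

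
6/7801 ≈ 0.000769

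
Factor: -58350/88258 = -1 * 3^1 * 5^2 * 389^1 * 44129^(-1) = -29175/44129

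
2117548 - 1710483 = 407065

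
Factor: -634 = -1*2^1*317^1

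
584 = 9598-9014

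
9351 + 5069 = 14420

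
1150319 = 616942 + 533377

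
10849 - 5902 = 4947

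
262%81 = 19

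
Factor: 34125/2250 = 2^(-1)*3^(-1)*7^1*13^1 = 91/6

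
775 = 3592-2817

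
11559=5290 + 6269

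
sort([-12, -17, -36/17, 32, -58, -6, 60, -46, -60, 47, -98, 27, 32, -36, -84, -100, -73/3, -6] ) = [-100, -98, -84, -60, -58, -46, -36, -73/3, -17, -12, -6, -6, -36/17, 27, 32, 32, 47, 60] 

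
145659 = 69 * 2111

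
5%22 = 5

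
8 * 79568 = 636544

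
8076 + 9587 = 17663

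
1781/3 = 593+2/3 ≈ 593.67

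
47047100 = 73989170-26942070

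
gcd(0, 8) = 8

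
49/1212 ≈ 0.0404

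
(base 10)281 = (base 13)188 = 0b100011001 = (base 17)g9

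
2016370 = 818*2465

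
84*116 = 9744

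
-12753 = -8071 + -4682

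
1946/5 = 389 + 1/5 = 389.20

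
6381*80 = 510480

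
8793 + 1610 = 10403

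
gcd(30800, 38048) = 16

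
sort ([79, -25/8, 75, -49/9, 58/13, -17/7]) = [-49/9, -25/8, -17/7, 58/13, 75, 79]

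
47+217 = 264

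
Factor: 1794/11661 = 2^1*13^(-1) = 2/13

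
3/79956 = 1/26652 ≈ 0.0000375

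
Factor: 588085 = 5^1*117617^1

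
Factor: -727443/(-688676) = 2^(-2)*3^2*131^1*617^1*172169^(-1)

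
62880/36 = 5240/3 ≈ 1746.67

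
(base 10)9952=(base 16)26e0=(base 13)46b7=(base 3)111122121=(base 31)ab1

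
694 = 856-162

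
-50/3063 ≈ -0.0163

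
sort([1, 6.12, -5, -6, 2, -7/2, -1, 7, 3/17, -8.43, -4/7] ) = [-8.43, -6, -5, -7/2, -1, -4/7, 3/17, 1, 2, 6.12, 7] 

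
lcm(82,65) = 5330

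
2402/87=27+53/87 ≈ 27.61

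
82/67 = 1+15/67 ≈ 1.22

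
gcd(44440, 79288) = 88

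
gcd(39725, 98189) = 7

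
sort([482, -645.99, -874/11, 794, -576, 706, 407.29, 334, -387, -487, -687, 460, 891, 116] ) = [-687, -645.99, -576, -487, -387, -874/11, 116, 334, 407.29, 460, 482, 706, 794, 891] 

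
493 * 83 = 40919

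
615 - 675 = -60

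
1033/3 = 344+1/3 ≈ 344.33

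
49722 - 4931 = 44791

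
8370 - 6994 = 1376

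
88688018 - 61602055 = 27085963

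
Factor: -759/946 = -1 * 2^(-1) * 3^1 * 23^1 * 43^(-1) = -69/86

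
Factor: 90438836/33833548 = 7^(-1)*1208341^(-1)*22609709^1 = 22609709/8458387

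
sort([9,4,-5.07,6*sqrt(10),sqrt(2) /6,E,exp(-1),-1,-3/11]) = [-5.07,-1,-3/11,sqrt(2) /6,exp(-1),E,4,9,6*sqrt(10)]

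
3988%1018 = 934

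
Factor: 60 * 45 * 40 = 2^5 * 3^3 * 5^3 = 108000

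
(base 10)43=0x2b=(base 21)21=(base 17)29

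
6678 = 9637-2959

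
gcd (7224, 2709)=903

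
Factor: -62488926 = -1*2^1*3^2*3471607^1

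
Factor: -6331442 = -1*2^1*13^1*243517^1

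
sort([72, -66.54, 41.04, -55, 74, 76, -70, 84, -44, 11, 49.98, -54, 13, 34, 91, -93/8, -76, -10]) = [-76, -70, -66.54, -55, -54, -44, -93/8, -10, 11, 13, 34, 41.04, 49.98, 72, 74, 76, 84, 91]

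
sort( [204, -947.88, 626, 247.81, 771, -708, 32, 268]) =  [-947.88, -708, 32, 204, 247.81, 268, 626, 771]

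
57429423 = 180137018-122707595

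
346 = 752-406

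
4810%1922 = 966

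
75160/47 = 1599 + 7/47 ≈ 1599.15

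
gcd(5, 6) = 1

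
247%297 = 247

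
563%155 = 98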